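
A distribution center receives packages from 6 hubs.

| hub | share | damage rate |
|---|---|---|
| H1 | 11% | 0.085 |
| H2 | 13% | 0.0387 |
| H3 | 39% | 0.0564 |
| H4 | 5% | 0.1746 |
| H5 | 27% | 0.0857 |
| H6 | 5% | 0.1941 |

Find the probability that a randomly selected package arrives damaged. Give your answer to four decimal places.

Summing over the partition,
P(D) = P(D|H1)·P(H1) + P(D|H2)·P(H2) + P(D|H3)·P(H3) + P(D|H4)·P(H4) + P(D|H5)·P(H5) + P(D|H6)·P(H6)
      = 0.085·0.11 + 0.0387·0.13 + 0.0564·0.39 + 0.1746·0.05 + 0.0857·0.27 + 0.1941·0.05
      = 0.00935 + 0.005031 + 0.021996 + 0.00873 + 0.023139 + 0.009705 = 0.077951

P(D) ≈ 0.0780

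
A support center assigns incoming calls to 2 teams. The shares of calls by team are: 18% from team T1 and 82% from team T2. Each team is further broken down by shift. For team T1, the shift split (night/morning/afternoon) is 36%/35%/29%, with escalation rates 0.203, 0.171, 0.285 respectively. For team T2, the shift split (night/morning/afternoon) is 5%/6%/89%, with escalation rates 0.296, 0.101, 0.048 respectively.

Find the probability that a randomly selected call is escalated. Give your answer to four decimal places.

P(E|T1) = 0.36·0.203 + 0.35·0.171 + 0.29·0.285 = 0.07308 + 0.05985 + 0.08265 = 0.21558
P(E|T2) = 0.05·0.296 + 0.06·0.101 + 0.89·0.048 = 0.0148 + 0.00606 + 0.04272 = 0.06358
Then overall,
P(E) = 0.18·0.21558 + 0.82·0.06358
      = 0.0388044 + 0.0521356 = 0.09094

0.0909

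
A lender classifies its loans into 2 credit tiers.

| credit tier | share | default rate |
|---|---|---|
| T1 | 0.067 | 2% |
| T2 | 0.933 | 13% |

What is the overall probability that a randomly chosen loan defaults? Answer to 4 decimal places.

P(D) ≈ 0.1226

Summing over the partition,
P(D) = P(D|T1)·P(T1) + P(D|T2)·P(T2)
      = 0.02·0.067 + 0.13·0.933
      = 0.00134 + 0.12129 = 0.12263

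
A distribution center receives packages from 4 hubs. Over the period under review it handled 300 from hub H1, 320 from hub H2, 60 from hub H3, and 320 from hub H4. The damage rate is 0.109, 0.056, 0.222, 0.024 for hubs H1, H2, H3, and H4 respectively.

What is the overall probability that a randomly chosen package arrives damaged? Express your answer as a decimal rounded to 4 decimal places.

Total: 300 + 320 + 60 + 320 = 1000.
P(H1) = 300/1000 = 0.3. P(H2) = 320/1000 = 0.32. P(H3) = 60/1000 = 0.06. P(H4) = 320/1000 = 0.32.
P(D) = P(D|H1)·P(H1) + P(D|H2)·P(H2) + P(D|H3)·P(H3) + P(D|H4)·P(H4)
      = 0.109·0.3 + 0.056·0.32 + 0.222·0.06 + 0.024·0.32
      = 0.0327 + 0.01792 + 0.01332 + 0.00768 = 0.07162

P(D) ≈ 0.0716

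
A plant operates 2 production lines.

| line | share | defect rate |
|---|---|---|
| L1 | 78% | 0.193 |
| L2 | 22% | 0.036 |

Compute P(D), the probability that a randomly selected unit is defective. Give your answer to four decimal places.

P(D) = P(D|L1)·P(L1) + P(D|L2)·P(L2)
      = 0.193·0.78 + 0.036·0.22
      = 0.15054 + 0.00792 = 0.15846

P(D) ≈ 0.1585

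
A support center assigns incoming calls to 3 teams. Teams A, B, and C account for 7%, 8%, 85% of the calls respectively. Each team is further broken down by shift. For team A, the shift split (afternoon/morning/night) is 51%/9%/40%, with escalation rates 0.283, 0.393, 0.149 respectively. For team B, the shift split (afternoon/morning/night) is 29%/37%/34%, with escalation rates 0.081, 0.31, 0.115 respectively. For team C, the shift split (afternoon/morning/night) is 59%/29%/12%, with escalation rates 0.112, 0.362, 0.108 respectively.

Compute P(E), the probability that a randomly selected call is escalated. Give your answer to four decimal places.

0.1874

P(E|A) = 0.51·0.283 + 0.09·0.393 + 0.4·0.149 = 0.14433 + 0.03537 + 0.0596 = 0.2393
P(E|B) = 0.29·0.081 + 0.37·0.31 + 0.34·0.115 = 0.02349 + 0.1147 + 0.0391 = 0.17729
P(E|C) = 0.59·0.112 + 0.29·0.362 + 0.12·0.108 = 0.06608 + 0.10498 + 0.01296 = 0.18402
Then overall,
P(E) = 0.07·0.2393 + 0.08·0.17729 + 0.85·0.18402
      = 0.016751 + 0.0141832 + 0.156417 = 0.1873512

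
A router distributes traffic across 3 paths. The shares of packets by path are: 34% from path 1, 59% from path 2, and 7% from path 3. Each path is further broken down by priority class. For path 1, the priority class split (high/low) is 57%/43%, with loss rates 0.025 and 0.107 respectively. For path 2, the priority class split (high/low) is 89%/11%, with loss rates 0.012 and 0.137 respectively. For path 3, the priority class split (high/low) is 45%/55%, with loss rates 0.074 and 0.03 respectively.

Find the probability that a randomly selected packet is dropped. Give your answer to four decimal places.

P(L|1) = 0.57·0.025 + 0.43·0.107 = 0.01425 + 0.04601 = 0.06026
P(L|2) = 0.89·0.012 + 0.11·0.137 = 0.01068 + 0.01507 = 0.02575
P(L|3) = 0.45·0.074 + 0.55·0.03 = 0.0333 + 0.0165 = 0.0498
By total probability over the outer partition,
P(L) = 0.34·0.06026 + 0.59·0.02575 + 0.07·0.0498
      = 0.0204884 + 0.0151925 + 0.003486 = 0.0391669

0.0392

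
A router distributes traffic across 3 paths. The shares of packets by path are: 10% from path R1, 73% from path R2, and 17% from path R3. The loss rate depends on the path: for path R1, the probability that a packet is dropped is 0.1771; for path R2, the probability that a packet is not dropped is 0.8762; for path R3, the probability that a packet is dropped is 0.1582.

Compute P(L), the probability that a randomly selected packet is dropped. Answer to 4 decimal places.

P(L|R2) = 1 − 0.8762 = 0.1238.
P(L) = P(L|R1)·P(R1) + P(L|R2)·P(R2) + P(L|R3)·P(R3)
      = 0.1771·0.1 + 0.1238·0.73 + 0.1582·0.17
      = 0.01771 + 0.090374 + 0.026894 = 0.134978

P(L) ≈ 0.1350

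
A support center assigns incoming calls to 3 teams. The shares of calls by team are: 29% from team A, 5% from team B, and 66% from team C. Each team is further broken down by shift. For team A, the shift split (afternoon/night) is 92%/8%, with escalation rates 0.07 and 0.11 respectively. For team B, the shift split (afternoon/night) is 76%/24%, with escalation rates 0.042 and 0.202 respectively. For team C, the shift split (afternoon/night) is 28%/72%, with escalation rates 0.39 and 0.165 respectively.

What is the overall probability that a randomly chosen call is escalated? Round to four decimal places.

P(E|A) = 0.92·0.07 + 0.08·0.11 = 0.0644 + 0.0088 = 0.0732
P(E|B) = 0.76·0.042 + 0.24·0.202 = 0.03192 + 0.04848 = 0.0804
P(E|C) = 0.28·0.39 + 0.72·0.165 = 0.1092 + 0.1188 = 0.228
Then overall,
P(E) = 0.29·0.0732 + 0.05·0.0804 + 0.66·0.228
      = 0.021228 + 0.00402 + 0.15048 = 0.175728

P(E) ≈ 0.1757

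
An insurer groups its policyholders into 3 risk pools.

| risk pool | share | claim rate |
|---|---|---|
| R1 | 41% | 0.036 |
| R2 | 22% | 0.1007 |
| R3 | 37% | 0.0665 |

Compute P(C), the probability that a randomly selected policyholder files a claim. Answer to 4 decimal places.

0.0615

P(C) = P(C|R1)·P(R1) + P(C|R2)·P(R2) + P(C|R3)·P(R3)
      = 0.036·0.41 + 0.1007·0.22 + 0.0665·0.37
      = 0.01476 + 0.022154 + 0.024605 = 0.061519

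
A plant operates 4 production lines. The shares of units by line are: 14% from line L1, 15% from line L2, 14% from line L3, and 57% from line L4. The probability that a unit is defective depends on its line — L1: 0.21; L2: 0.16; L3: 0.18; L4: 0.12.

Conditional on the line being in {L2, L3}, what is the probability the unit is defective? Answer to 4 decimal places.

Let S = {L2, L3}.
P(S) = 0.15 + 0.14 = 0.29.
P(D ∩ S) = 0.16·0.15 + 0.18·0.14 = 0.024 + 0.0252 = 0.0492.
P(D | S) = 0.0492 / 0.29 = 0.169655…

0.1697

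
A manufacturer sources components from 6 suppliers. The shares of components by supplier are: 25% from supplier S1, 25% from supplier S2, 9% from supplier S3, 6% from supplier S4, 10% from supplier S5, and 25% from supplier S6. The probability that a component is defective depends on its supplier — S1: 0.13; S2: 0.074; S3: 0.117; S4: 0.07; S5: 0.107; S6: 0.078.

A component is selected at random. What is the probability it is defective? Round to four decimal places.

0.0959

P(D) = P(D|S1)·P(S1) + P(D|S2)·P(S2) + P(D|S3)·P(S3) + P(D|S4)·P(S4) + P(D|S5)·P(S5) + P(D|S6)·P(S6)
      = 0.13·0.25 + 0.074·0.25 + 0.117·0.09 + 0.07·0.06 + 0.107·0.1 + 0.078·0.25
      = 0.0325 + 0.0185 + 0.01053 + 0.0042 + 0.0107 + 0.0195 = 0.09593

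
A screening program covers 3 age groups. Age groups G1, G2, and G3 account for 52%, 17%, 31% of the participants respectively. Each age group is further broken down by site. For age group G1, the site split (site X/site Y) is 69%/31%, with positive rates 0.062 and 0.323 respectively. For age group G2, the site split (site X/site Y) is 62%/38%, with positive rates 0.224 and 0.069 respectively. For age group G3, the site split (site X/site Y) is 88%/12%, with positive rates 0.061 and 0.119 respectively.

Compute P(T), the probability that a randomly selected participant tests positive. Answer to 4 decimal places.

0.1234

P(T|G1) = 0.69·0.062 + 0.31·0.323 = 0.04278 + 0.10013 = 0.14291
P(T|G2) = 0.62·0.224 + 0.38·0.069 = 0.13888 + 0.02622 = 0.1651
P(T|G3) = 0.88·0.061 + 0.12·0.119 = 0.05368 + 0.01428 = 0.06796
By total probability over the outer partition,
P(T) = 0.52·0.14291 + 0.17·0.1651 + 0.31·0.06796
      = 0.0743132 + 0.028067 + 0.0210676 = 0.1234478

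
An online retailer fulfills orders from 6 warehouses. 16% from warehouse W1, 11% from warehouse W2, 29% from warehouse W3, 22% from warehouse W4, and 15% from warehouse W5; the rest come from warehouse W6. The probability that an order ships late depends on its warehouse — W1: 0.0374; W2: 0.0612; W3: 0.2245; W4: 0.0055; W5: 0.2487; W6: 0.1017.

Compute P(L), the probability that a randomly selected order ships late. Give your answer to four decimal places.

P(L) ≈ 0.1235

P(W6) = 1 − (0.16 + 0.11 + 0.29 + 0.22 + 0.15) = 0.07.
By the law of total probability,
P(L) = P(L|W1)·P(W1) + P(L|W2)·P(W2) + P(L|W3)·P(W3) + P(L|W4)·P(W4) + P(L|W5)·P(W5) + P(L|W6)·P(W6)
      = 0.0374·0.16 + 0.0612·0.11 + 0.2245·0.29 + 0.0055·0.22 + 0.2487·0.15 + 0.1017·0.07
      = 0.005984 + 0.006732 + 0.065105 + 0.00121 + 0.037305 + 0.007119 = 0.123455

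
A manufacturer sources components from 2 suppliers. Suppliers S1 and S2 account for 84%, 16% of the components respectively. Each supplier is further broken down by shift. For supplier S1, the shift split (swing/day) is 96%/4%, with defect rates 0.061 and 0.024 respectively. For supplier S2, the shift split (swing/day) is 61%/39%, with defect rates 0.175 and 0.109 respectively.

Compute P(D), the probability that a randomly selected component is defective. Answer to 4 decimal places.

0.0739

P(D|S1) = 0.96·0.061 + 0.04·0.024 = 0.05856 + 0.00096 = 0.05952
P(D|S2) = 0.61·0.175 + 0.39·0.109 = 0.10675 + 0.04251 = 0.14926
Then overall,
P(D) = 0.84·0.05952 + 0.16·0.14926
      = 0.0499968 + 0.0238816 = 0.0738784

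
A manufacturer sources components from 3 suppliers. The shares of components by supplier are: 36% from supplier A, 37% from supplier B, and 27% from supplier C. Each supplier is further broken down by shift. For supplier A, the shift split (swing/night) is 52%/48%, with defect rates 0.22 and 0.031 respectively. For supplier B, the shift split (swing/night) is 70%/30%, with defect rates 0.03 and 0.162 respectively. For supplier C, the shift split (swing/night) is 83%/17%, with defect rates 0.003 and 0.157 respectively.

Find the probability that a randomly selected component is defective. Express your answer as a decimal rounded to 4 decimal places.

P(D|A) = 0.52·0.22 + 0.48·0.031 = 0.1144 + 0.01488 = 0.12928
P(D|B) = 0.7·0.03 + 0.3·0.162 = 0.021 + 0.0486 = 0.0696
P(D|C) = 0.83·0.003 + 0.17·0.157 = 0.00249 + 0.02669 = 0.02918
Then overall,
P(D) = 0.36·0.12928 + 0.37·0.0696 + 0.27·0.02918
      = 0.0465408 + 0.025752 + 0.0078786 = 0.0801714

0.0802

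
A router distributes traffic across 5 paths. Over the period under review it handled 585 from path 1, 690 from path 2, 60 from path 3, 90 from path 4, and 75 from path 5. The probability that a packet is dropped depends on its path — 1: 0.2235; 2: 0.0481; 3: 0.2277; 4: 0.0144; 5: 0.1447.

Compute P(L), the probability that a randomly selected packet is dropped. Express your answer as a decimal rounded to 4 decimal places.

Total: 585 + 690 + 60 + 90 + 75 = 1500.
P(1) = 585/1500 = 0.39. P(2) = 690/1500 = 0.46. P(3) = 60/1500 = 0.04. P(4) = 90/1500 = 0.06. P(5) = 75/1500 = 0.05.
P(L) = P(L|1)·P(1) + P(L|2)·P(2) + P(L|3)·P(3) + P(L|4)·P(4) + P(L|5)·P(5)
      = 0.2235·0.39 + 0.0481·0.46 + 0.2277·0.04 + 0.0144·0.06 + 0.1447·0.05
      = 0.087165 + 0.022126 + 0.009108 + 0.000864 + 0.007235 = 0.126498

P(L) ≈ 0.1265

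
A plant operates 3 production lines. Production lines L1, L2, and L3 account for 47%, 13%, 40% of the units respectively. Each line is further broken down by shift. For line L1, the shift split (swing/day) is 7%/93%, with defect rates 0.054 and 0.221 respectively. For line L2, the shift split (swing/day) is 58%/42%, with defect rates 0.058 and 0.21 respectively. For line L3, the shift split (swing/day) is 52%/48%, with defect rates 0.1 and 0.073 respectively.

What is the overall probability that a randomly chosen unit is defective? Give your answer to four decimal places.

0.1490

P(D|L1) = 0.07·0.054 + 0.93·0.221 = 0.00378 + 0.20553 = 0.20931
P(D|L2) = 0.58·0.058 + 0.42·0.21 = 0.03364 + 0.0882 = 0.12184
P(D|L3) = 0.52·0.1 + 0.48·0.073 = 0.052 + 0.03504 = 0.08704
By total probability over the outer partition,
P(D) = 0.47·0.20931 + 0.13·0.12184 + 0.4·0.08704
      = 0.0983757 + 0.0158392 + 0.034816 = 0.1490309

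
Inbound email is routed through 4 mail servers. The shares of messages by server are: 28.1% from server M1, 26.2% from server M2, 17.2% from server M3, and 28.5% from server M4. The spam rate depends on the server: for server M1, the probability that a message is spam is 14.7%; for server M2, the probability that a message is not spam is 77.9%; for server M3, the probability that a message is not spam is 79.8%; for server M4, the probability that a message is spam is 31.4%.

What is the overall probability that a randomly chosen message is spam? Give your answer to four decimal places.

0.2234

P(S|M2) = 1 − 0.779 = 0.221.
P(S|M3) = 1 − 0.798 = 0.202.
Using total probability over the partition,
P(S) = P(S|M1)·P(M1) + P(S|M2)·P(M2) + P(S|M3)·P(M3) + P(S|M4)·P(M4)
      = 0.147·0.281 + 0.221·0.262 + 0.202·0.172 + 0.314·0.285
      = 0.041307 + 0.057902 + 0.034744 + 0.08949 = 0.223443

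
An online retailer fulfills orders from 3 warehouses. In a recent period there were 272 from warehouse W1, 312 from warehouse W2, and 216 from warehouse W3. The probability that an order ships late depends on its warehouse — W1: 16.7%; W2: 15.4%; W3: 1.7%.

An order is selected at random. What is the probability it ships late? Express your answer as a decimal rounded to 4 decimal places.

P(L) ≈ 0.1214

Total: 272 + 312 + 216 = 800.
P(W1) = 272/800 = 0.34. P(W2) = 312/800 = 0.39. P(W3) = 216/800 = 0.27.
P(L) = P(L|W1)·P(W1) + P(L|W2)·P(W2) + P(L|W3)·P(W3)
      = 0.167·0.34 + 0.154·0.39 + 0.017·0.27
      = 0.05678 + 0.06006 + 0.00459 = 0.12143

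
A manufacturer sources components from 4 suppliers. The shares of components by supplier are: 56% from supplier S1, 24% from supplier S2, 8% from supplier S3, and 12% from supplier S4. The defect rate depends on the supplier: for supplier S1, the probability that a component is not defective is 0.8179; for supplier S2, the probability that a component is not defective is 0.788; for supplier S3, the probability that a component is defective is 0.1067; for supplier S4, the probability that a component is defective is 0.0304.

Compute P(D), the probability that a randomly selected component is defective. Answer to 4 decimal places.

P(D|S1) = 1 − 0.8179 = 0.1821.
P(D|S2) = 1 − 0.788 = 0.212.
By the law of total probability,
P(D) = P(D|S1)·P(S1) + P(D|S2)·P(S2) + P(D|S3)·P(S3) + P(D|S4)·P(S4)
      = 0.1821·0.56 + 0.212·0.24 + 0.1067·0.08 + 0.0304·0.12
      = 0.101976 + 0.05088 + 0.008536 + 0.003648 = 0.16504

P(D) ≈ 0.1650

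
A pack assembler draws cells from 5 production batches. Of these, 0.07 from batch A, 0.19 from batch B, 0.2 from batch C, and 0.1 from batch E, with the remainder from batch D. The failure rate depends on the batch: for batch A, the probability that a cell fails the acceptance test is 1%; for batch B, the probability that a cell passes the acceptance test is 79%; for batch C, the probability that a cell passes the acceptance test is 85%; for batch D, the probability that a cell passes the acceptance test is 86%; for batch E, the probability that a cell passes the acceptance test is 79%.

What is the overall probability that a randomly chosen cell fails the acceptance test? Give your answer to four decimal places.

P(D) = 1 − (0.07 + 0.19 + 0.2 + 0.1) = 0.44.
P(F|B) = 1 − 0.79 = 0.21.
P(F|C) = 1 − 0.85 = 0.15.
P(F|D) = 1 − 0.86 = 0.14.
P(F|E) = 1 − 0.79 = 0.21.
Using total probability over the partition,
P(F) = P(F|A)·P(A) + P(F|B)·P(B) + P(F|C)·P(C) + P(F|D)·P(D) + P(F|E)·P(E)
      = 0.01·0.07 + 0.21·0.19 + 0.15·0.2 + 0.14·0.44 + 0.21·0.1
      = 0.0007 + 0.0399 + 0.03 + 0.0616 + 0.021 = 0.1532

0.1532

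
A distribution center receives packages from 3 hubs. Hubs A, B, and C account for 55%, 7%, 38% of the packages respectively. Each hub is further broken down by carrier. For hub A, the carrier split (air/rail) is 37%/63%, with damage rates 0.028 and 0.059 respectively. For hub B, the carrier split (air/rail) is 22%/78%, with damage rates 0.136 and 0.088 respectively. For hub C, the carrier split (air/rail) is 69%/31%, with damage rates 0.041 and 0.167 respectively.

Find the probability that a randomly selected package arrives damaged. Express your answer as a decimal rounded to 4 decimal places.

P(D|A) = 0.37·0.028 + 0.63·0.059 = 0.01036 + 0.03717 = 0.04753
P(D|B) = 0.22·0.136 + 0.78·0.088 = 0.02992 + 0.06864 = 0.09856
P(D|C) = 0.69·0.041 + 0.31·0.167 = 0.02829 + 0.05177 = 0.08006
Then overall,
P(D) = 0.55·0.04753 + 0.07·0.09856 + 0.38·0.08006
      = 0.0261415 + 0.0068992 + 0.0304228 = 0.0634635

0.0635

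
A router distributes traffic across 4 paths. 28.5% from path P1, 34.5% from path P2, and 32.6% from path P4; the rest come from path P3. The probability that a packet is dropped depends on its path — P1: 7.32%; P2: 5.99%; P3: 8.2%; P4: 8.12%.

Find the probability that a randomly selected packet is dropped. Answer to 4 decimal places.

P(P3) = 1 − (0.285 + 0.345 + 0.326) = 0.044.
Using total probability over the partition,
P(L) = P(L|P1)·P(P1) + P(L|P2)·P(P2) + P(L|P3)·P(P3) + P(L|P4)·P(P4)
      = 0.0732·0.285 + 0.0599·0.345 + 0.082·0.044 + 0.0812·0.326
      = 0.020862 + 0.0206655 + 0.003608 + 0.0264712 = 0.0716067

0.0716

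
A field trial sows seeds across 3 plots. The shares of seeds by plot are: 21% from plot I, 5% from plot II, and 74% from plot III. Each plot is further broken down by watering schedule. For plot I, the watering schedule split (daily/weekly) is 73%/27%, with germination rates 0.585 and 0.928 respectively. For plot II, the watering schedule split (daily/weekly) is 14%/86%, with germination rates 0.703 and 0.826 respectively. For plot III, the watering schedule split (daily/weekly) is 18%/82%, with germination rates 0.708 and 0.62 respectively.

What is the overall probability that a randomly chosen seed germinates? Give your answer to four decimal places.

0.6533

P(G|I) = 0.73·0.585 + 0.27·0.928 = 0.42705 + 0.25056 = 0.67761
P(G|II) = 0.14·0.703 + 0.86·0.826 = 0.09842 + 0.71036 = 0.80878
P(G|III) = 0.18·0.708 + 0.82·0.62 = 0.12744 + 0.5084 = 0.63584
Then overall,
P(G) = 0.21·0.67761 + 0.05·0.80878 + 0.74·0.63584
      = 0.1422981 + 0.040439 + 0.4705216 = 0.6532587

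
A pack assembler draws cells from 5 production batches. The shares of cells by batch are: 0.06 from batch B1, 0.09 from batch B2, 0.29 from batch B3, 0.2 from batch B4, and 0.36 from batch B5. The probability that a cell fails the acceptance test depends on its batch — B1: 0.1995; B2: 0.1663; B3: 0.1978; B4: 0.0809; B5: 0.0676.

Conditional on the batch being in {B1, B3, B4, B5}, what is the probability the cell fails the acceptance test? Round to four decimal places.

P(F|S) ≈ 0.1207

Let S = {B1, B3, B4, B5}.
P(S) = 0.06 + 0.29 + 0.2 + 0.36 = 0.91.
P(F ∩ S) = 0.1995·0.06 + 0.1978·0.29 + 0.0809·0.2 + 0.0676·0.36 = 0.01197 + 0.057362 + 0.01618 + 0.024336 = 0.109848.
P(F | S) = 0.109848 / 0.91 = 0.120712…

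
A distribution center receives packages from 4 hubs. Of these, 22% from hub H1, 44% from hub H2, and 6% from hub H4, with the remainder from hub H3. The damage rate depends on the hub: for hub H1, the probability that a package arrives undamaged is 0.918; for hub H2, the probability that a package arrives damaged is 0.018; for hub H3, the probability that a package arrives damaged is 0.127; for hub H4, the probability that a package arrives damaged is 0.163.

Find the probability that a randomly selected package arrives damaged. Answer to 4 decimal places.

P(H3) = 1 − (0.22 + 0.44 + 0.06) = 0.28.
P(D|H1) = 1 − 0.918 = 0.082.
P(D) = P(D|H1)·P(H1) + P(D|H2)·P(H2) + P(D|H3)·P(H3) + P(D|H4)·P(H4)
      = 0.082·0.22 + 0.018·0.44 + 0.127·0.28 + 0.163·0.06
      = 0.01804 + 0.00792 + 0.03556 + 0.00978 = 0.0713

P(D) ≈ 0.0713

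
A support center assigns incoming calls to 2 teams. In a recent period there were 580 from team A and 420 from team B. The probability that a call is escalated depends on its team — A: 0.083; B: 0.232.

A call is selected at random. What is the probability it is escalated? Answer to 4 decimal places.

0.1456

Total: 580 + 420 = 1000.
P(A) = 580/1000 = 0.58. P(B) = 420/1000 = 0.42.
P(E) = P(E|A)·P(A) + P(E|B)·P(B)
      = 0.083·0.58 + 0.232·0.42
      = 0.04814 + 0.09744 = 0.14558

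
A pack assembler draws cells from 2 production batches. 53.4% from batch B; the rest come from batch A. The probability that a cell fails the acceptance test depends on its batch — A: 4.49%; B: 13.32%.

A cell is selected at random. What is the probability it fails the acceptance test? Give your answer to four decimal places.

P(A) = 1 − (0.534) = 0.466.
P(F) = P(F|A)·P(A) + P(F|B)·P(B)
      = 0.0449·0.466 + 0.1332·0.534
      = 0.0209234 + 0.0711288 = 0.0920522

0.0921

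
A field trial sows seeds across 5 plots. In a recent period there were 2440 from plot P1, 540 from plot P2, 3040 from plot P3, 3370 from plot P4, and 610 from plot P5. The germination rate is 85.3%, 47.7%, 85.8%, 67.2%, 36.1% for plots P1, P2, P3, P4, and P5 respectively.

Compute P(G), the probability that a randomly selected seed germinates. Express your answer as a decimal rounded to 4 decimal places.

0.7432

Total: 2440 + 540 + 3040 + 3370 + 610 = 10000.
P(P1) = 2440/10000 = 0.244. P(P2) = 540/10000 = 0.054. P(P3) = 3040/10000 = 0.304. P(P4) = 3370/10000 = 0.337. P(P5) = 610/10000 = 0.061.
P(G) = P(G|P1)·P(P1) + P(G|P2)·P(P2) + P(G|P3)·P(P3) + P(G|P4)·P(P4) + P(G|P5)·P(P5)
      = 0.853·0.244 + 0.477·0.054 + 0.858·0.304 + 0.672·0.337 + 0.361·0.061
      = 0.208132 + 0.025758 + 0.260832 + 0.226464 + 0.022021 = 0.743207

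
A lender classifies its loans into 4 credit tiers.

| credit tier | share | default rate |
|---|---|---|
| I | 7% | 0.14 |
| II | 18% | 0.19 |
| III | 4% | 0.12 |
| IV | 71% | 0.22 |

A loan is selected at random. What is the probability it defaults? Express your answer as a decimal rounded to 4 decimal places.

P(D) ≈ 0.2050

P(D) = P(D|I)·P(I) + P(D|II)·P(II) + P(D|III)·P(III) + P(D|IV)·P(IV)
      = 0.14·0.07 + 0.19·0.18 + 0.12·0.04 + 0.22·0.71
      = 0.0098 + 0.0342 + 0.0048 + 0.1562 = 0.205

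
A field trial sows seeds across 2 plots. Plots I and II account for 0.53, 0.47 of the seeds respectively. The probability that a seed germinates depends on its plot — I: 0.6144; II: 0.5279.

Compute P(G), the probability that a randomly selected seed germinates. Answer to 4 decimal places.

0.5737

P(G) = P(G|I)·P(I) + P(G|II)·P(II)
      = 0.6144·0.53 + 0.5279·0.47
      = 0.325632 + 0.248113 = 0.573745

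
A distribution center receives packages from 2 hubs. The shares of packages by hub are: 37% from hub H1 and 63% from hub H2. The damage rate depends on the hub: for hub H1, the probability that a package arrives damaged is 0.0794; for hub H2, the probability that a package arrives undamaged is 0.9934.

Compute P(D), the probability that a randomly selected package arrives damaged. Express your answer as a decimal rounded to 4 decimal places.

0.0335

P(D|H2) = 1 − 0.9934 = 0.0066.
Using total probability over the partition,
P(D) = P(D|H1)·P(H1) + P(D|H2)·P(H2)
      = 0.0794·0.37 + 0.0066·0.63
      = 0.029378 + 0.004158 = 0.033536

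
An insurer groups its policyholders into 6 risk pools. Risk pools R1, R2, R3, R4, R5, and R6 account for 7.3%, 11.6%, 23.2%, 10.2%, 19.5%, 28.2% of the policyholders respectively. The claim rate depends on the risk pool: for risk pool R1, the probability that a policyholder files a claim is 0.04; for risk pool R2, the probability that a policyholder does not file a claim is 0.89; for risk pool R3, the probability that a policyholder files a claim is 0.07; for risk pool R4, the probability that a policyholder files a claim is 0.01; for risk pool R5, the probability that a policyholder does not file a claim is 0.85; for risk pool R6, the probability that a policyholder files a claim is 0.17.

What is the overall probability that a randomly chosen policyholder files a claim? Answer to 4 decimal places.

P(C|R2) = 1 − 0.89 = 0.11.
P(C|R5) = 1 − 0.85 = 0.15.
P(C) = P(C|R1)·P(R1) + P(C|R2)·P(R2) + P(C|R3)·P(R3) + P(C|R4)·P(R4) + P(C|R5)·P(R5) + P(C|R6)·P(R6)
      = 0.04·0.073 + 0.11·0.116 + 0.07·0.232 + 0.01·0.102 + 0.15·0.195 + 0.17·0.282
      = 0.00292 + 0.01276 + 0.01624 + 0.00102 + 0.02925 + 0.04794 = 0.11013

P(C) ≈ 0.1101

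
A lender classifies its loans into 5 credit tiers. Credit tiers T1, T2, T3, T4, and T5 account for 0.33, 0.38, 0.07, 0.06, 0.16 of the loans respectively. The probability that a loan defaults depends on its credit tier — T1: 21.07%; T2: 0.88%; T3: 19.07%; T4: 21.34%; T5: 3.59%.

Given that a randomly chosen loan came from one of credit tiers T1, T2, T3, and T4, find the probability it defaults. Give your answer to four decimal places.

P(D|S) ≈ 0.1179

Let S = {T1, T2, T3, T4}.
P(S) = 0.33 + 0.38 + 0.07 + 0.06 = 0.84.
P(D ∩ S) = 0.2107·0.33 + 0.0088·0.38 + 0.1907·0.07 + 0.2134·0.06 = 0.069531 + 0.003344 + 0.013349 + 0.012804 = 0.099028.
P(D | S) = 0.099028 / 0.84 = 0.117890…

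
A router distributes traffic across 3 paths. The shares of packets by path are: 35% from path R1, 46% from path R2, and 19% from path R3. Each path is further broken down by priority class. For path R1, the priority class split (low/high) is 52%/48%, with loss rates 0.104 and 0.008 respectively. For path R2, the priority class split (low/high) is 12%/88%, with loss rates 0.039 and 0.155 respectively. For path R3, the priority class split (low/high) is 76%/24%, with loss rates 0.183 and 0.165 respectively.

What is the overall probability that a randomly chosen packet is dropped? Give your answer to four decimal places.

P(L|R1) = 0.52·0.104 + 0.48·0.008 = 0.05408 + 0.00384 = 0.05792
P(L|R2) = 0.12·0.039 + 0.88·0.155 = 0.00468 + 0.1364 = 0.14108
P(L|R3) = 0.76·0.183 + 0.24·0.165 = 0.13908 + 0.0396 = 0.17868
By total probability over the outer partition,
P(L) = 0.35·0.05792 + 0.46·0.14108 + 0.19·0.17868
      = 0.020272 + 0.0648968 + 0.0339492 = 0.119118

0.1191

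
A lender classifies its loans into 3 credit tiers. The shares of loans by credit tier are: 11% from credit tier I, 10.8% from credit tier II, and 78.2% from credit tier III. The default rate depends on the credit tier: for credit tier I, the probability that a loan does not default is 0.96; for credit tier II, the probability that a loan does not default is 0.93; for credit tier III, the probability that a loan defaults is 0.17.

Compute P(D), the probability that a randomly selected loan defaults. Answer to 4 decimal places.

P(D) ≈ 0.1449

P(D|I) = 1 − 0.96 = 0.04.
P(D|II) = 1 − 0.93 = 0.07.
P(D) = P(D|I)·P(I) + P(D|II)·P(II) + P(D|III)·P(III)
      = 0.04·0.11 + 0.07·0.108 + 0.17·0.782
      = 0.0044 + 0.00756 + 0.13294 = 0.1449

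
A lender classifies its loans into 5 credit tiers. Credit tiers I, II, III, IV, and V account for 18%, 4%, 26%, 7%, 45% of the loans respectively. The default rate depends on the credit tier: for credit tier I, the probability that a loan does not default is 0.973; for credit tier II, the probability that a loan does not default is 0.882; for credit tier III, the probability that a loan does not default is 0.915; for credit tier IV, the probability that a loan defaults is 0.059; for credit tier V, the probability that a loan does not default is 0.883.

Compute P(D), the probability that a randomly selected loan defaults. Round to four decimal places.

P(D|I) = 1 − 0.973 = 0.027.
P(D|II) = 1 − 0.882 = 0.118.
P(D|III) = 1 − 0.915 = 0.085.
P(D|V) = 1 − 0.883 = 0.117.
Using total probability over the partition,
P(D) = P(D|I)·P(I) + P(D|II)·P(II) + P(D|III)·P(III) + P(D|IV)·P(IV) + P(D|V)·P(V)
      = 0.027·0.18 + 0.118·0.04 + 0.085·0.26 + 0.059·0.07 + 0.117·0.45
      = 0.00486 + 0.00472 + 0.0221 + 0.00413 + 0.05265 = 0.08846

P(D) ≈ 0.0885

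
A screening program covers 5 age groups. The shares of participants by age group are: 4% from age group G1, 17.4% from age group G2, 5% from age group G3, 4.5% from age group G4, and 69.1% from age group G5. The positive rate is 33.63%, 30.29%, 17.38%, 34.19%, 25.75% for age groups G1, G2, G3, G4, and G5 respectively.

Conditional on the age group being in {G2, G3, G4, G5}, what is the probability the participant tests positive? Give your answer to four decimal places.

Let S = {G2, G3, G4, G5}.
P(S) = 0.174 + 0.05 + 0.045 + 0.691 = 0.96.
P(T ∩ S) = 0.3029·0.174 + 0.1738·0.05 + 0.3419·0.045 + 0.2575·0.691 = 0.0527046 + 0.00869 + 0.0153855 + 0.1779325 = 0.2547126.
P(T | S) = 0.2547126 / 0.96 = 0.265326…

P(T|S) ≈ 0.2653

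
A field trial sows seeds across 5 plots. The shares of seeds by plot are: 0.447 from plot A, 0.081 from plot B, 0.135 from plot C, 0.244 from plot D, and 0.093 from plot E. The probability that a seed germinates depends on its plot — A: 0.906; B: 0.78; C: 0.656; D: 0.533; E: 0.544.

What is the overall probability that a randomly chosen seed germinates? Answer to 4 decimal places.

Using total probability over the partition,
P(G) = P(G|A)·P(A) + P(G|B)·P(B) + P(G|C)·P(C) + P(G|D)·P(D) + P(G|E)·P(E)
      = 0.906·0.447 + 0.78·0.081 + 0.656·0.135 + 0.533·0.244 + 0.544·0.093
      = 0.404982 + 0.06318 + 0.08856 + 0.130052 + 0.050592 = 0.737366

0.7374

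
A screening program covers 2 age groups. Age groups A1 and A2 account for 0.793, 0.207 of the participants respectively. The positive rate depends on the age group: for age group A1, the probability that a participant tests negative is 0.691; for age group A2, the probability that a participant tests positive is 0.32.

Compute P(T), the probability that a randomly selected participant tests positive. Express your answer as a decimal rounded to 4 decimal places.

P(T|A1) = 1 − 0.691 = 0.309.
By the law of total probability,
P(T) = P(T|A1)·P(A1) + P(T|A2)·P(A2)
      = 0.309·0.793 + 0.32·0.207
      = 0.245037 + 0.06624 = 0.311277

P(T) ≈ 0.3113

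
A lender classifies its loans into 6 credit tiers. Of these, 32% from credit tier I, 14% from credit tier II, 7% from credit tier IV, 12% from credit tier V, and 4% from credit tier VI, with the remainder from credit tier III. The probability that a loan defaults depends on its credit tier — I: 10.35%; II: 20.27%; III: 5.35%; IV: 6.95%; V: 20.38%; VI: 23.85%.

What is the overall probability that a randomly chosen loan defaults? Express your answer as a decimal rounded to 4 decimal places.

P(III) = 1 − (0.32 + 0.14 + 0.07 + 0.12 + 0.04) = 0.31.
Using total probability over the partition,
P(D) = P(D|I)·P(I) + P(D|II)·P(II) + P(D|III)·P(III) + P(D|IV)·P(IV) + P(D|V)·P(V) + P(D|VI)·P(VI)
      = 0.1035·0.32 + 0.2027·0.14 + 0.0535·0.31 + 0.0695·0.07 + 0.2038·0.12 + 0.2385·0.04
      = 0.03312 + 0.028378 + 0.016585 + 0.004865 + 0.024456 + 0.00954 = 0.116944

P(D) ≈ 0.1169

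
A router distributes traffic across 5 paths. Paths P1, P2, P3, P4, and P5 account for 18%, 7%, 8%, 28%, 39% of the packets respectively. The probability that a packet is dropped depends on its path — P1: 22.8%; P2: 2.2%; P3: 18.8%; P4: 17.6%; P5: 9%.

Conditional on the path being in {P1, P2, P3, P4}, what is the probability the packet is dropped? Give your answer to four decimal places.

P(L|S) ≈ 0.1752

Let S = {P1, P2, P3, P4}.
P(S) = 0.18 + 0.07 + 0.08 + 0.28 = 0.61.
P(L ∩ S) = 0.228·0.18 + 0.022·0.07 + 0.188·0.08 + 0.176·0.28 = 0.04104 + 0.00154 + 0.01504 + 0.04928 = 0.1069.
P(L | S) = 0.1069 / 0.61 = 0.175246…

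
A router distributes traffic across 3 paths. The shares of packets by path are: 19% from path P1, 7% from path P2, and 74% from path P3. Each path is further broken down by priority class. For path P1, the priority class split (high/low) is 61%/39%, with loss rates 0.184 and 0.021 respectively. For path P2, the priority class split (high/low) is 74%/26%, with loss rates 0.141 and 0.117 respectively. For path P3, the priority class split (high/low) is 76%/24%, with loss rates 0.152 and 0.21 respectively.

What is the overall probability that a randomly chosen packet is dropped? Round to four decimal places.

P(L|P1) = 0.61·0.184 + 0.39·0.021 = 0.11224 + 0.00819 = 0.12043
P(L|P2) = 0.74·0.141 + 0.26·0.117 = 0.10434 + 0.03042 = 0.13476
P(L|P3) = 0.76·0.152 + 0.24·0.21 = 0.11552 + 0.0504 = 0.16592
Then overall,
P(L) = 0.19·0.12043 + 0.07·0.13476 + 0.74·0.16592
      = 0.0228817 + 0.0094332 + 0.1227808 = 0.1550957

0.1551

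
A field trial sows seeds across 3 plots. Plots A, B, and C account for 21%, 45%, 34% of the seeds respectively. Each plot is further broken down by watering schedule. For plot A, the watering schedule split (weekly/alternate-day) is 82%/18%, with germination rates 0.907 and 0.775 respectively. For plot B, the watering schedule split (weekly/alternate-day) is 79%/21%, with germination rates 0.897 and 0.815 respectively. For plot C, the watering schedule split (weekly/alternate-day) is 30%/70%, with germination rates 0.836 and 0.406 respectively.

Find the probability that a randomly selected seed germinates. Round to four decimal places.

P(G) ≈ 0.7633

P(G|A) = 0.82·0.907 + 0.18·0.775 = 0.74374 + 0.1395 = 0.88324
P(G|B) = 0.79·0.897 + 0.21·0.815 = 0.70863 + 0.17115 = 0.87978
P(G|C) = 0.3·0.836 + 0.7·0.406 = 0.2508 + 0.2842 = 0.535
By total probability over the outer partition,
P(G) = 0.21·0.88324 + 0.45·0.87978 + 0.34·0.535
      = 0.1854804 + 0.395901 + 0.1819 = 0.7632814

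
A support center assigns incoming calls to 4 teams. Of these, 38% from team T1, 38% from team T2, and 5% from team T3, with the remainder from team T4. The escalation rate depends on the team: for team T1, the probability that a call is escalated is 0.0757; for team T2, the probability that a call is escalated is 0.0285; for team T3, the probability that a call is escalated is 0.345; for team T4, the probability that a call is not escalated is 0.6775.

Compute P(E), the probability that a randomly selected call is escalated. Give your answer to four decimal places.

P(T4) = 1 − (0.38 + 0.38 + 0.05) = 0.19.
P(E|T4) = 1 − 0.6775 = 0.3225.
P(E) = P(E|T1)·P(T1) + P(E|T2)·P(T2) + P(E|T3)·P(T3) + P(E|T4)·P(T4)
      = 0.0757·0.38 + 0.0285·0.38 + 0.345·0.05 + 0.3225·0.19
      = 0.028766 + 0.01083 + 0.01725 + 0.061275 = 0.118121

0.1181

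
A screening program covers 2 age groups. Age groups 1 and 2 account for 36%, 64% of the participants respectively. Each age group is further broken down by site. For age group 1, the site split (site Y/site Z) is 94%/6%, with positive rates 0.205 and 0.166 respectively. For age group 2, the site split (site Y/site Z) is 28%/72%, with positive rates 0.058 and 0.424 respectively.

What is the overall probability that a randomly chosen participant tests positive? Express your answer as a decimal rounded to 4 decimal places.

P(T) ≈ 0.2787

P(T|1) = 0.94·0.205 + 0.06·0.166 = 0.1927 + 0.00996 = 0.20266
P(T|2) = 0.28·0.058 + 0.72·0.424 = 0.01624 + 0.30528 = 0.32152
Then overall,
P(T) = 0.36·0.20266 + 0.64·0.32152
      = 0.0729576 + 0.2057728 = 0.2787304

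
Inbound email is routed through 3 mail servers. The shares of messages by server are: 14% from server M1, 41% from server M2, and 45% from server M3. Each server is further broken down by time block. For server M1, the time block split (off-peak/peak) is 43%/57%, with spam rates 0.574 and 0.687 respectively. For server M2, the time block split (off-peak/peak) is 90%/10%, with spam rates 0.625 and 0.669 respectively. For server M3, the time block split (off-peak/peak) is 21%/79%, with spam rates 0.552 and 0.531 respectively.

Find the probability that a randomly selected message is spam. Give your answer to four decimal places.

P(S) ≈ 0.5884

P(S|M1) = 0.43·0.574 + 0.57·0.687 = 0.24682 + 0.39159 = 0.63841
P(S|M2) = 0.9·0.625 + 0.1·0.669 = 0.5625 + 0.0669 = 0.6294
P(S|M3) = 0.21·0.552 + 0.79·0.531 = 0.11592 + 0.41949 = 0.53541
Then overall,
P(S) = 0.14·0.63841 + 0.41·0.6294 + 0.45·0.53541
      = 0.0893774 + 0.258054 + 0.2409345 = 0.5883659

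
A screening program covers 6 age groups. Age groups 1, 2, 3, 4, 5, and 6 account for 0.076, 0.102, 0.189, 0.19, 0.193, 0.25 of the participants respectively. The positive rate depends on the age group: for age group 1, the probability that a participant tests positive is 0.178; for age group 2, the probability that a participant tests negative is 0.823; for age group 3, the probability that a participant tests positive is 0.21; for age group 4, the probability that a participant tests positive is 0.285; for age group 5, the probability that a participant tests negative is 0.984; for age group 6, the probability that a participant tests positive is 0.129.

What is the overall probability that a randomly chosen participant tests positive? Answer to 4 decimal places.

P(T) ≈ 0.1608

P(T|2) = 1 − 0.823 = 0.177.
P(T|5) = 1 − 0.984 = 0.016.
By the law of total probability,
P(T) = P(T|1)·P(1) + P(T|2)·P(2) + P(T|3)·P(3) + P(T|4)·P(4) + P(T|5)·P(5) + P(T|6)·P(6)
      = 0.178·0.076 + 0.177·0.102 + 0.21·0.189 + 0.285·0.19 + 0.016·0.193 + 0.129·0.25
      = 0.013528 + 0.018054 + 0.03969 + 0.05415 + 0.003088 + 0.03225 = 0.16076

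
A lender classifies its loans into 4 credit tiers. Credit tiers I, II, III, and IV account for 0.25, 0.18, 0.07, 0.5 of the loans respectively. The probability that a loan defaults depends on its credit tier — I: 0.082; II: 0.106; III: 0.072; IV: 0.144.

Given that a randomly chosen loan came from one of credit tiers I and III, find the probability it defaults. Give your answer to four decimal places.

P(D|S) ≈ 0.0798

Let S = {I, III}.
P(S) = 0.25 + 0.07 = 0.32.
P(D ∩ S) = 0.082·0.25 + 0.072·0.07 = 0.0205 + 0.00504 = 0.02554.
P(D | S) = 0.02554 / 0.32 = 0.079813…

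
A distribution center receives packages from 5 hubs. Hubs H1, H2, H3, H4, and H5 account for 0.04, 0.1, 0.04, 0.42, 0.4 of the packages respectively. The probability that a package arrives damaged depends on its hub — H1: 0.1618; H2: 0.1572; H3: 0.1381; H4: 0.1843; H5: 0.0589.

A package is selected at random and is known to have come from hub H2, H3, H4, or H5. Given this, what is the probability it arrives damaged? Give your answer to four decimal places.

0.1273

Let S = {H2, H3, H4, H5}.
P(S) = 0.1 + 0.04 + 0.42 + 0.4 = 0.96.
P(D ∩ S) = 0.1572·0.1 + 0.1381·0.04 + 0.1843·0.42 + 0.0589·0.4 = 0.01572 + 0.005524 + 0.077406 + 0.02356 = 0.12221.
P(D | S) = 0.12221 / 0.96 = 0.127302…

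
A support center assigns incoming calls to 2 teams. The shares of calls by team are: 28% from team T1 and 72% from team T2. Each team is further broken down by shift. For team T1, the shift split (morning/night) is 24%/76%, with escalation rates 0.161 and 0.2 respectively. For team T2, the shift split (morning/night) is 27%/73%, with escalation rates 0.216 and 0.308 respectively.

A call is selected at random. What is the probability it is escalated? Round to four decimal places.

0.2573

P(E|T1) = 0.24·0.161 + 0.76·0.2 = 0.03864 + 0.152 = 0.19064
P(E|T2) = 0.27·0.216 + 0.73·0.308 = 0.05832 + 0.22484 = 0.28316
By total probability over the outer partition,
P(E) = 0.28·0.19064 + 0.72·0.28316
      = 0.0533792 + 0.2038752 = 0.2572544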